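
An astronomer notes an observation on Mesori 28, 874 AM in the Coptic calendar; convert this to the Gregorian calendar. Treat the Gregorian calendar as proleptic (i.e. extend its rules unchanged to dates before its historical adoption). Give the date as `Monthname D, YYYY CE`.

Both dates share Julian Day Number 2144250; in the Gregorian calendar that is 28 August 1158 CE.

August 28, 1158 CE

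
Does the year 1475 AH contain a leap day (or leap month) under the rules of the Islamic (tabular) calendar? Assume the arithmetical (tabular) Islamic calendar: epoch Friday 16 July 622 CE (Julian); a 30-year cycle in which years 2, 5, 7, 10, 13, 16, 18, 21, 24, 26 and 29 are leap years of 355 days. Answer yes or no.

Year 1475 AH is year 5 of its 30-year cycle; leap positions are 2, 5, 7, 10, 13, 16, 18, 21, 24, 26, 29, so it is a leap year (355 days).

yes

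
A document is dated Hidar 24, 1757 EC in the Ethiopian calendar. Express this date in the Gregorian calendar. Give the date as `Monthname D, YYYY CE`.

December 1, 1764 CE

Julian Day Number of the source date = 2365683.
Converting JDN 2365683 to the Gregorian calendar gives 1 December 1764 CE.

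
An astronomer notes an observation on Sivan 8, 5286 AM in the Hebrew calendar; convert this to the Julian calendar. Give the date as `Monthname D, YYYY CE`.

Julian Day Number of the source date = 2278569.
Converting JDN 2278569 to the Julian calendar gives 20 May 1526 CE.

May 20, 1526 CE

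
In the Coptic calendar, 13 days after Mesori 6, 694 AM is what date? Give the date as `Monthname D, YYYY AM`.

The starting date is JDN 2078483; 2078483 + 13 = 2078496.
JDN 2078496 corresponds to Mesori 19, 694 AM.

Mesori 19, 694 AM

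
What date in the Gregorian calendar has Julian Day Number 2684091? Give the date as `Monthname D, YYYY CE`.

September 9, 2636 CE

Counting from JDN 2299161 = 15 Oct 1582 gives an offset of 384930 days.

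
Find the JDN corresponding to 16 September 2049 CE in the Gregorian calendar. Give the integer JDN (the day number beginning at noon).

JDN 2400001 is 17 November 1858 CE (Gregorian), MJD 0; the target day is +69700 days from there, so JDN = 2469701.

2469701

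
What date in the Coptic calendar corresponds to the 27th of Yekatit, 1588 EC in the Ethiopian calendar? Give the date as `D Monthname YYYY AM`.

The source date corresponds to 3 March 1596 in the Gregorian calendar (JDN 2304049).
That day falls on 27 Meshir 1312 AM in the Coptic calendar.

27 Meshir 1312 AM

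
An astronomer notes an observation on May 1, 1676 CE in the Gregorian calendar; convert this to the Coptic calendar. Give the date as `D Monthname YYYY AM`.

26 Parmouti 1392 AM

Both dates share Julian Day Number 2333328; in the Coptic calendar that is 26 Parmouti 1392 AM.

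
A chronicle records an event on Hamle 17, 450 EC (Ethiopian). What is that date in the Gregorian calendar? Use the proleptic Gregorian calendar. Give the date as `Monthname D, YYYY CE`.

Both dates share Julian Day Number 1888534; in the Gregorian calendar that is 12 July 458 CE.

July 12, 458 CE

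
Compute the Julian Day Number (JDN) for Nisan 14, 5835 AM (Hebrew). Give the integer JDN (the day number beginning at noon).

Equivalently 30 March 2075 (Gregorian).
JDN 2299161 is 15 October 1582 CE (Gregorian); the target day is +179866 days from there, so JDN = 2479027.

2479027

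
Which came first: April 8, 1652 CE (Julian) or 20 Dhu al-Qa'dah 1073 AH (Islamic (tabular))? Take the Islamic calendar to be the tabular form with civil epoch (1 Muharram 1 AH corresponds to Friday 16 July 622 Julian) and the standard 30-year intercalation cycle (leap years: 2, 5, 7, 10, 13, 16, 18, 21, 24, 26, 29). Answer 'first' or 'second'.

Converting both to JDN: 2324549 vs 2328635; the smaller is the first.

first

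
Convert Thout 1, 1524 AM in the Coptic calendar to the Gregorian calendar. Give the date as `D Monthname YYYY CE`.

Julian Day Number of the source date = 2381306.
Converting JDN 2381306 to the Gregorian calendar gives 11 September 1807 CE.

11 September 1807 CE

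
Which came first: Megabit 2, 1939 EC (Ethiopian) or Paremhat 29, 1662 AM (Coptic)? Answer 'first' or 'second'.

second

The two dates have Julian Day Numbers 2432256 and 2431918 respectively.
Since 2431918 < 2432256, the second date comes first.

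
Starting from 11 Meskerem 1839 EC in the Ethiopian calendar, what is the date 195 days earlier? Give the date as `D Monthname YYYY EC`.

1 Megabit 1838 EC

The starting date is JDN 2395560; 2395560 − 195 = 2395365.
JDN 2395365 corresponds to 1 Megabit 1838 EC.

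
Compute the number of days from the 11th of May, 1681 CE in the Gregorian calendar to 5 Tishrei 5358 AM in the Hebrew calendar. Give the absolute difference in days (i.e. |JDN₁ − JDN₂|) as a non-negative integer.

JDN of the first date = 2335164.
JDN of the second date = 2304612.
|2304612 − 2335164| = 30552.

30552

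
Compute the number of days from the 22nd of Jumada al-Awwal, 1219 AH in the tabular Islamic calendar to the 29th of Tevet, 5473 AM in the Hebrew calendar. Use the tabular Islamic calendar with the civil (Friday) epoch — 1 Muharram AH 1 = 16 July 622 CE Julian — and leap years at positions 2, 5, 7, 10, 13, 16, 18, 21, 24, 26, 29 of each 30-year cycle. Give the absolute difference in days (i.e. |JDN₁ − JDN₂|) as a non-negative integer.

33451

First date → JDN 2380198; second date → JDN 2346747.
The interval is |2380198 − 2346747| = 33451 days.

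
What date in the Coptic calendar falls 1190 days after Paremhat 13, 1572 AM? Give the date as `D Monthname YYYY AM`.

18 Paoni 1575 AM

JDN of Paremhat 13, 1572 AM = 2399030.
2399030 + 1190 = 2400220.
JDN 2400220 in the Coptic calendar is 18 Paoni 1575 AM.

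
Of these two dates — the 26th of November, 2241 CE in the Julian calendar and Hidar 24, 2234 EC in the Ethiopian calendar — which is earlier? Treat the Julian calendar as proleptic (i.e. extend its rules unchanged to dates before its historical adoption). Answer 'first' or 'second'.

second

Converting both to JDN: 2539913 vs 2539907; the smaller is the second.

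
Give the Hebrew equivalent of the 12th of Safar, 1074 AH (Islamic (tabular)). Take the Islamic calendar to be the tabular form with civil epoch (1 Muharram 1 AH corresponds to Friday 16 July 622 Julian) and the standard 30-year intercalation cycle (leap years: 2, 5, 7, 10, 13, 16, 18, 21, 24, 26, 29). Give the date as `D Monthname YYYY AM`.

The source date corresponds to 15 September 1663 in the Gregorian calendar (JDN 2328716).
That day falls on 13 Elul 5423 AM in the Hebrew calendar.

13 Elul 5423 AM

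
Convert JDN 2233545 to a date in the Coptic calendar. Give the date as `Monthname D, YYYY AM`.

Meshir 17, 1119 AM

The proleptic Gregorian equivalent of JDN 2233545 is 20 February 1403.
In the Coptic calendar that day is Meshir 17, 1119 AM.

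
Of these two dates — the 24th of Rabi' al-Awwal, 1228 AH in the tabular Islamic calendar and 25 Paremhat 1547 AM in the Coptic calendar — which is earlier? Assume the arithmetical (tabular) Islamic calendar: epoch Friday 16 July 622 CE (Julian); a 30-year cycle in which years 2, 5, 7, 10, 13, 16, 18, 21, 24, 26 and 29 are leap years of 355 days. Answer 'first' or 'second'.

Converting both to JDN: 2383330 vs 2389910; the smaller is the first.

first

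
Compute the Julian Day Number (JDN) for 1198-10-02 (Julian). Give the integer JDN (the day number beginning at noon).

In the proleptic Gregorian calendar the same day is 9 October 1198.
JDN 2400001 is 17 November 1858 CE (Gregorian), MJD 0; the target day is −241099 days from there, so JDN = 2158902.

2158902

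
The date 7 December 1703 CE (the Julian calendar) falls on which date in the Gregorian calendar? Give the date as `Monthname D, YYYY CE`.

For dates in this range the Gregorian date is 11 days ahead of the Julian.
7 December 1703 Julian + 11 days → 18 December 1703 Gregorian.

December 18, 1703 CE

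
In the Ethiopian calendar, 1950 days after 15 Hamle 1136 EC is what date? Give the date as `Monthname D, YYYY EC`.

Hidar 14, 1142 EC

JDN of 15 Hamle 1136 EC = 2139094.
2139094 + 1950 = 2141044.
JDN 2141044 in the Ethiopian calendar is Hidar 14, 1142 EC.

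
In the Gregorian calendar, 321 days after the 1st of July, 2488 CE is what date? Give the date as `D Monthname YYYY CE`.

JDN of the 1st of July, 2488 CE = 2629966.
2629966 + 321 = 2630287.
JDN 2630287 in the Gregorian calendar is 18 May 2489 CE.

18 May 2489 CE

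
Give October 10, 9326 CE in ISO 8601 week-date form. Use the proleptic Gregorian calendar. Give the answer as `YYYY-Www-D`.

The weekday is Thursday (ISO weekday 4).
That Thursday belongs to ISO week 41 of ISO year 9326.

9326-W41-4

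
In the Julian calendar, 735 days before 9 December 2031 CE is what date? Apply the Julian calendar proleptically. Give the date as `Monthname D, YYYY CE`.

Counting 735 days back from JDN 2463223 reaches JDN 2462488, which is December 4, 2029 CE.

December 4, 2029 CE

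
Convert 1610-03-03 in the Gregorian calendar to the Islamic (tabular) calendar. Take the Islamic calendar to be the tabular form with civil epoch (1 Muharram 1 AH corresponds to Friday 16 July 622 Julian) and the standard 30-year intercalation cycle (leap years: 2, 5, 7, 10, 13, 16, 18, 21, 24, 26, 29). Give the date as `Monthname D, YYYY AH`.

Julian Day Number of the source date = 2309162.
Converting JDN 2309162 to the tabular Islamic calendar gives 7 Dhu al-Hijjah 1018 AH.

Dhu al-Hijjah 7, 1018 AH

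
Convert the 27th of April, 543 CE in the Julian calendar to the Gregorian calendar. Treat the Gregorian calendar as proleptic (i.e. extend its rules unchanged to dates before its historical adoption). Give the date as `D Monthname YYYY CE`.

For dates in this range the Gregorian date is 2 days ahead of the Julian.
27 April 543 Julian + 2 days → 29 April 543 Gregorian.

29 April 543 CE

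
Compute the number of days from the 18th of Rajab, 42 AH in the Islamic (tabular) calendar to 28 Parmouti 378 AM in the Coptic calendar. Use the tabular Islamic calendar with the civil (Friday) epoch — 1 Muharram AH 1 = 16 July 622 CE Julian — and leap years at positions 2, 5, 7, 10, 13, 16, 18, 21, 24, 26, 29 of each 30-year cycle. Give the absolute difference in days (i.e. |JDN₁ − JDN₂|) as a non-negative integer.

JDN of the first date = 1963163.
JDN of the second date = 1962966.
|1962966 − 1963163| = 197.

197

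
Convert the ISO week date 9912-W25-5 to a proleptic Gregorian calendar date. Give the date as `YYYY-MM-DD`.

9912-06-21

ISO week 1 of 9912 is the week containing the first Thursday of 9912.
Week 25, day 5 (Friday) lands on 9912-06-21.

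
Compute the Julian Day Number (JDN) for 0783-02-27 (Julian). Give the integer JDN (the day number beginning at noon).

2007106

Equivalently 3 March 783 (proleptic Gregorian).
JDN 2400001 is 17 November 1858 CE (Gregorian), MJD 0; the target day is −392895 days from there, so JDN = 2007106.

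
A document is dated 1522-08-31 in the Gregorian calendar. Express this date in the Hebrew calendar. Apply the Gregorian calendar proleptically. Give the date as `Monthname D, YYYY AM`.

Julian Day Number of the source date = 2277201.
Converting JDN 2277201 to the Hebrew calendar gives 28 Av 5282 AM.

Av 28, 5282 AM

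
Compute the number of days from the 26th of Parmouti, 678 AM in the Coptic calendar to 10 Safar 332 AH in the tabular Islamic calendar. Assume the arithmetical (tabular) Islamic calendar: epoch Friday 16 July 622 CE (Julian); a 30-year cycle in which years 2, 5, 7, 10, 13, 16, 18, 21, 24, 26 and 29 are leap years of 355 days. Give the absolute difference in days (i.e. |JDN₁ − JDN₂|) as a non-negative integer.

First date → JDN 2072539; second date → JDN 2065774.
The interval is |2072539 − 2065774| = 6765 days.

6765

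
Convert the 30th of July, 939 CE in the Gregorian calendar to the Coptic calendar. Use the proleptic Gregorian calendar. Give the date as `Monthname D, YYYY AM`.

Julian Day Number of the source date = 2064233.
Converting JDN 2064233 to the Coptic calendar gives 1 Mesori 655 AM.

Mesori 1, 655 AM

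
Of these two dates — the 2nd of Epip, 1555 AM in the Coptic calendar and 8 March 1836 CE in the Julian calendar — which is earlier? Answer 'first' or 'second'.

The two dates have Julian Day Numbers 2392929 and 2391724 respectively.
Since 2391724 < 2392929, the second date comes first.

second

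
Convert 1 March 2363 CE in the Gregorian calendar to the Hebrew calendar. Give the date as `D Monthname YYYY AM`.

Julian Day Number of the source date = 2584187.
Converting JDN 2584187 to the Hebrew calendar gives 15 Adar 6123 AM.

15 Adar 6123 AM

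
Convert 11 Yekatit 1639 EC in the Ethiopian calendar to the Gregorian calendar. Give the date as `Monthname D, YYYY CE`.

February 15, 1647 CE

Both dates share Julian Day Number 2322660; in the Gregorian calendar that is 15 February 1647 CE.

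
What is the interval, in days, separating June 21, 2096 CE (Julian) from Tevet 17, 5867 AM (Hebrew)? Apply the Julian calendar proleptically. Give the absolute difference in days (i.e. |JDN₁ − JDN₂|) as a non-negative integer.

3844

JDN of the first date = 2486794.
JDN of the second date = 2490638.
|2490638 − 2486794| = 3844.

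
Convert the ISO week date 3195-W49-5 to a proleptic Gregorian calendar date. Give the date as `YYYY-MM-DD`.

ISO week 1 of 3195 is the week containing the first Thursday of 3195.
Week 49, day 5 (Friday) lands on 3195-12-08.

3195-12-08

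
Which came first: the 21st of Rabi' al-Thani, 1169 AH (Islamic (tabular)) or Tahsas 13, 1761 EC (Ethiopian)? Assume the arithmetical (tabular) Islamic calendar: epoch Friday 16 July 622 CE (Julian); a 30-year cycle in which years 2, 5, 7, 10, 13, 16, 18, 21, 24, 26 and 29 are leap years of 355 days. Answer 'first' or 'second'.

first

Converting both to JDN: 2362449 vs 2367163; the smaller is the first.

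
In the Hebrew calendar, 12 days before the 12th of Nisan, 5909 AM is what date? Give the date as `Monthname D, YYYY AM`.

Counting 12 days back from JDN 2506075 reaches JDN 2506063, which is Adar II 29, 5909 AM.

Adar II 29, 5909 AM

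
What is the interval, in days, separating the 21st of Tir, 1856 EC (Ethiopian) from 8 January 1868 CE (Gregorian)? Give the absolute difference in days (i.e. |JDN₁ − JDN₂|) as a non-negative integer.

1440

JDN of the first date = 2401900.
JDN of the second date = 2403340.
|2403340 − 2401900| = 1440.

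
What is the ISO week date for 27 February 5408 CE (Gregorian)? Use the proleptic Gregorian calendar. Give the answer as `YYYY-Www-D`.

5408-W08-6

The weekday is Saturday (ISO weekday 6).
That Saturday belongs to ISO week 8 of ISO year 5408.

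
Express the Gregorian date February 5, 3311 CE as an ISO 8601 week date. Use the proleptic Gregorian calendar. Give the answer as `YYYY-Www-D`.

3311-W06-4

The weekday is Thursday (ISO weekday 4).
That Thursday belongs to ISO week 6 of ISO year 3311.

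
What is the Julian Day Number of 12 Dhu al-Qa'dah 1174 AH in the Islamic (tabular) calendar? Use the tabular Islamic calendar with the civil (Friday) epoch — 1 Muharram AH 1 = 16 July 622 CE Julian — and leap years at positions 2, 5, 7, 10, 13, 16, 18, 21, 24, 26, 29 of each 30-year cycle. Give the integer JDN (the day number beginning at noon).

2364418

Equivalently 15 June 1761 (Gregorian).
JDN 2400001 is 17 November 1858 CE (Gregorian), MJD 0; the target day is −35583 days from there, so JDN = 2364418.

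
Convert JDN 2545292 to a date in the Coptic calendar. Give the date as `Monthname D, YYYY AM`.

Mesori 25, 1972 AM

JDN 2545292 is 2 September 2256 in the Gregorian calendar.
In the Coptic calendar that day is Mesori 25, 1972 AM.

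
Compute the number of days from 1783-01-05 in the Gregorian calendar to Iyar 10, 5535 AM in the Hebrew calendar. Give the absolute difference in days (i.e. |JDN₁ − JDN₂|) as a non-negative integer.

JDN of the first date = 2372292.
JDN of the second date = 2369495.
|2369495 − 2372292| = 2797.

2797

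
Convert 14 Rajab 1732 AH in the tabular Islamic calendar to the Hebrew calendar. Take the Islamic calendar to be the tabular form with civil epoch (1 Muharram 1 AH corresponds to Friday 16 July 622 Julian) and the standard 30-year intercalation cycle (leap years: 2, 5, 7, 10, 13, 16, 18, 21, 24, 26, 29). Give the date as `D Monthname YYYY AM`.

13 Tammuz 6062 AM

Both dates share Julian Day Number 2562039; in the Hebrew calendar that is 13 Tammuz 6062 AM.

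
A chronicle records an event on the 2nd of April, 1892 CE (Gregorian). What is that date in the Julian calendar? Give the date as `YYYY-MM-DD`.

At this point the Julian calendar is 12 days behind the Gregorian.
2 April 1892 Gregorian − 12 days → 21 March 1892 Julian.

1892-03-21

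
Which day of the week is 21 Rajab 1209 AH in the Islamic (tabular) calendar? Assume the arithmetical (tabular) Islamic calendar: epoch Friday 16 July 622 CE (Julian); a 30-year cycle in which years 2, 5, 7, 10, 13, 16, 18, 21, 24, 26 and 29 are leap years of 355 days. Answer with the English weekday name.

Wednesday

This is JDN 2376712 (11 February 1795 Gregorian).
JDN 2376712 mod 7 = 2, and JDN 0 was a Monday, so this is a Wednesday.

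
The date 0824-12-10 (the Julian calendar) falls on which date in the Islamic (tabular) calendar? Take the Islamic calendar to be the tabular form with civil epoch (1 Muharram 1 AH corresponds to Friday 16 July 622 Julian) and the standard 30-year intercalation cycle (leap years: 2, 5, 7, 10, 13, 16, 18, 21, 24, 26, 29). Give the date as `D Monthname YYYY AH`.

14 Sha'ban 209 AH

The source date corresponds to 14 December 824 in the proleptic Gregorian calendar (JDN 2022368).
That day falls on 14 Sha'ban 209 AH in the tabular Islamic calendar.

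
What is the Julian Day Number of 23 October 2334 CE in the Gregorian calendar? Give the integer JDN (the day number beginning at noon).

2573831

JDN 2299161 is 15 October 1582 CE (Gregorian); the target day is +274670 days from there, so JDN = 2573831.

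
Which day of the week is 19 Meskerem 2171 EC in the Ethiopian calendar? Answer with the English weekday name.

Wednesday

This is JDN 2516831 (30 September 2178 Gregorian).
JDN 2516831 mod 7 = 2, and JDN 0 was a Monday, so this is a Wednesday.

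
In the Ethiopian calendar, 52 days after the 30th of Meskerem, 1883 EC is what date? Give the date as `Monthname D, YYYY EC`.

The starting date is JDN 2411650; 2411650 + 52 = 2411702.
JDN 2411702 corresponds to Hidar 22, 1883 EC.

Hidar 22, 1883 EC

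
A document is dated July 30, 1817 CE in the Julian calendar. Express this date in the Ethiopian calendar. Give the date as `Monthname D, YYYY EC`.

Nehase 6, 1809 EC

The source date corresponds to 11 August 1817 in the Gregorian calendar (JDN 2384928).
That day falls on 6 Nehase 1809 EC in the Ethiopian calendar.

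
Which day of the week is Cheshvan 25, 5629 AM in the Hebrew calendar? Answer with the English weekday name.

This is JDN 2403647 (10 November 1868 Gregorian).
2403647 ≡ 1 (mod 7); counting from Monday = 0 gives Tuesday.

Tuesday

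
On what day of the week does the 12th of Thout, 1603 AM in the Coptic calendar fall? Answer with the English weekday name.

In the Gregorian calendar this is 21 September 1886 (JDN 2410171).
2410171 ≡ 1 (mod 7); counting from Monday = 0 gives Tuesday.

Tuesday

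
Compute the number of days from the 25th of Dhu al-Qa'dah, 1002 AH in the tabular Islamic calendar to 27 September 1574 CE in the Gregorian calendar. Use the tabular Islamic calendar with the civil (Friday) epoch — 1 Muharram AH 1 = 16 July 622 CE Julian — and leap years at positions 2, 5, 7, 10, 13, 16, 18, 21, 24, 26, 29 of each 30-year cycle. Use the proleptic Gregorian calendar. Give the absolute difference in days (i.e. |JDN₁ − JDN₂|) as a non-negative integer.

7259

First date → JDN 2303480; second date → JDN 2296221.
The interval is |2303480 − 2296221| = 7259 days.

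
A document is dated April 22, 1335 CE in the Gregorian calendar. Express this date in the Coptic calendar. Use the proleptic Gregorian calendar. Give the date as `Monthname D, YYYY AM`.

Julian Day Number of the source date = 2208770.
Converting JDN 2208770 to the Coptic calendar gives 19 Parmouti 1051 AM.

Parmouti 19, 1051 AM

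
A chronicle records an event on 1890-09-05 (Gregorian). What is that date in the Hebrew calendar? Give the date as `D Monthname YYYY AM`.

Julian Day Number of the source date = 2411616.
Converting JDN 2411616 to the Hebrew calendar gives 20 Elul 5650 AM.

20 Elul 5650 AM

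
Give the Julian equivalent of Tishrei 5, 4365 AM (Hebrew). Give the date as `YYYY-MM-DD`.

0604-09-04

The source date corresponds to 7 September 604 in the proleptic Gregorian calendar (JDN 1941916).
That day falls on 4 September 604 CE in the Julian calendar.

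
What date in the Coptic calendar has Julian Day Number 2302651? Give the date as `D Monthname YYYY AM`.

30 Parmouti 1308 AM

The Gregorian equivalent of JDN 2302651 is 5 May 1592.
In the Coptic calendar that day is 30 Parmouti 1308 AM.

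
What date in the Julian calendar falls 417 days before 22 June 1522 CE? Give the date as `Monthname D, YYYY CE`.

JDN of 22 June 1522 CE = 2277141.
2277141 − 417 = 2276724.
JDN 2276724 in the Julian calendar is May 1, 1521 CE.

May 1, 1521 CE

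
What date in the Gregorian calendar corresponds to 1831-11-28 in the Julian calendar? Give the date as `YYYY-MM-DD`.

1831-12-10

At this point the Julian calendar is 12 days behind the Gregorian.
28 November 1831 Julian + 12 days → 10 December 1831 Gregorian.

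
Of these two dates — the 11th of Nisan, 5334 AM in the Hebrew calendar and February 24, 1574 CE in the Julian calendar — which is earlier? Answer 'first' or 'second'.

second

The two dates have Julian Day Numbers 2296053 and 2296016 respectively.
Since 2296016 < 2296053, the second date comes first.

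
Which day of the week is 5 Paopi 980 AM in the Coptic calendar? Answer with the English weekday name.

Wednesday

This is JDN 2182644 (10 October 1263 Gregorian).
Since JDN mod 7 = 2 (0 = Monday), the day is Wednesday.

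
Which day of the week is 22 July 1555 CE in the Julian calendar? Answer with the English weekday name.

Monday

In the proleptic Gregorian calendar this is 1 August 1555 (JDN 2289224).
JDN 2289224 mod 7 = 0, and JDN 0 was a Monday, so this is a Monday.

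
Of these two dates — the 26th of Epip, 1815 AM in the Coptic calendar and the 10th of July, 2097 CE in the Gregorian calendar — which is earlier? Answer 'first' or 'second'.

First date → JDN 2487918; second date → JDN 2487165.
JDN 2487165 < JDN 2487918, so the second date is earlier.

second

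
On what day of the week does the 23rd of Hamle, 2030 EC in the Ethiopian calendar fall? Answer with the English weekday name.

Equivalently 30 July 2038 Gregorian, JDN 2465635.
2465635 ≡ 4 (mod 7); counting from Monday = 0 gives Friday.

Friday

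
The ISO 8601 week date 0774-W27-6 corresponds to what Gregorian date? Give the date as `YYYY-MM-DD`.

ISO week 1 of 774 is the week containing the first Thursday of 774.
Week 27, day 6 (Saturday) lands on 0774-07-06.

0774-07-06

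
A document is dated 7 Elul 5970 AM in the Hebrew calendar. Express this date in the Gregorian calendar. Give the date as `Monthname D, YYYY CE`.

August 28, 2210 CE

Both dates share Julian Day Number 2528485; in the Gregorian calendar that is 28 August 2210 CE.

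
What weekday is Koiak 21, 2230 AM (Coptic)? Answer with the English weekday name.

Wednesday

This is JDN 2639282 (3 January 2514 Gregorian).
2639282 ≡ 2 (mod 7); counting from Monday = 0 gives Wednesday.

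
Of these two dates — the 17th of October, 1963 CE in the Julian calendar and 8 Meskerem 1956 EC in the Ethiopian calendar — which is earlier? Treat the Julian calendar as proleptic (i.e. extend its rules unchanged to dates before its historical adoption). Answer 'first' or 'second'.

First date → JDN 2438333; second date → JDN 2438292.
JDN 2438292 < JDN 2438333, so the second date is earlier.

second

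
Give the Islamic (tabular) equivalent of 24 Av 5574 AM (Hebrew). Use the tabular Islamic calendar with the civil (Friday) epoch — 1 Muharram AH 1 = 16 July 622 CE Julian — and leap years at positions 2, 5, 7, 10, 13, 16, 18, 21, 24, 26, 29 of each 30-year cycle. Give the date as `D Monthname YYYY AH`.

23 Sha'ban 1229 AH

Julian Day Number of the source date = 2383831.
Converting JDN 2383831 to the tabular Islamic calendar gives 23 Sha'ban 1229 AH.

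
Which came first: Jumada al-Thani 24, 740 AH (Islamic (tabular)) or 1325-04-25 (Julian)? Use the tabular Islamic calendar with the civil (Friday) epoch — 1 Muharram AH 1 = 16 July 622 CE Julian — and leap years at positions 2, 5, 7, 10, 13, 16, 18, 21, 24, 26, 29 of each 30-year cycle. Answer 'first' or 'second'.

First date → JDN 2210488; second date → JDN 2205129.
JDN 2205129 < JDN 2210488, so the second date is earlier.

second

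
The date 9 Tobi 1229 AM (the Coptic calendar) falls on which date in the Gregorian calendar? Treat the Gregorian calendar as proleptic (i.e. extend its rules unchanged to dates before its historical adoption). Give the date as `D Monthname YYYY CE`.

Both dates share Julian Day Number 2273685; in the Gregorian calendar that is 14 January 1513 CE.

14 January 1513 CE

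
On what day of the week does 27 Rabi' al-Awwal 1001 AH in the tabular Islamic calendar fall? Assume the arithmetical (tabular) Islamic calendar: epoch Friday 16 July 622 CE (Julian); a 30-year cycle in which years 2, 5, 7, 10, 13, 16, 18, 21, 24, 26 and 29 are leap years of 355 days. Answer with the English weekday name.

Friday

Equivalently 1 January 1593 Gregorian, JDN 2302892.
Since JDN mod 7 = 4 (0 = Monday), the day is Friday.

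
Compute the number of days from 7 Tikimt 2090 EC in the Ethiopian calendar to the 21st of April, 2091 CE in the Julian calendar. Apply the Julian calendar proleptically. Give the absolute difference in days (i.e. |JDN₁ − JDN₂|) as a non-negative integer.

2358

JDN of the first date = 2487264.
JDN of the second date = 2484906.
|2484906 − 2487264| = 2358.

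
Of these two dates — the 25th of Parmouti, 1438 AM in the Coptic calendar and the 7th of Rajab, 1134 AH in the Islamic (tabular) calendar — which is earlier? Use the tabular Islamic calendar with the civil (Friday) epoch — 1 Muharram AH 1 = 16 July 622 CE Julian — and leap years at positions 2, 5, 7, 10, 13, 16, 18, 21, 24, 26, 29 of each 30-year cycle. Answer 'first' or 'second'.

First date → JDN 2350128; second date → JDN 2350120.
JDN 2350120 < JDN 2350128, so the second date is earlier.

second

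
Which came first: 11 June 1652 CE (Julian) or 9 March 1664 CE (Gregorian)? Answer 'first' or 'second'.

First date → JDN 2324613; second date → JDN 2328892.
JDN 2324613 < JDN 2328892, so the first date is earlier.

first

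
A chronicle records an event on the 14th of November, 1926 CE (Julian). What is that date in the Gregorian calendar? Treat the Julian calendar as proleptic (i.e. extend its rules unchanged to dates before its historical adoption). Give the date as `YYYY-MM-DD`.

For dates in this range the Gregorian date is 13 days ahead of the Julian.
14 November 1926 Julian + 13 days → 27 November 1926 Gregorian.

1926-11-27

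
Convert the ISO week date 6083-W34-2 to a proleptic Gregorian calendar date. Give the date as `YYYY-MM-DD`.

6083-08-24

ISO week 1 of 6083 is the week containing the first Thursday of 6083.
Week 34, day 2 (Tuesday) lands on 6083-08-24.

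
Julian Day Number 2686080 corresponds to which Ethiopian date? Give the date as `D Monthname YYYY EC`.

JDN 2686080 is 19 February 2642 in the Gregorian calendar.
In the Ethiopian calendar that day is 7 Yekatit 2634 EC.

7 Yekatit 2634 EC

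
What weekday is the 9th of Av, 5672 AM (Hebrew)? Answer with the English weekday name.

This is JDN 2419607 (23 July 1912 Gregorian).
JDN 2419607 mod 7 = 1, and JDN 0 was a Monday, so this is a Tuesday.

Tuesday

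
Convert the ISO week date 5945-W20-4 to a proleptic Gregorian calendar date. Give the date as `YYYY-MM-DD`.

ISO week 1 of 5945 is the week containing the first Thursday of 5945.
Week 20, day 4 (Thursday) lands on 5945-05-17.

5945-05-17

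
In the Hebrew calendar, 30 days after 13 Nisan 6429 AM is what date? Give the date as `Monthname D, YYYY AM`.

Iyar 13, 6429 AM

JDN of 13 Nisan 6429 AM = 2695988.
2695988 + 30 = 2696018.
JDN 2696018 in the Hebrew calendar is Iyar 13, 6429 AM.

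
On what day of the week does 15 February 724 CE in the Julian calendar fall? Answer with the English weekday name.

Tuesday

In the proleptic Gregorian calendar this is 19 February 724 (JDN 1985544).
1985544 ≡ 1 (mod 7); counting from Monday = 0 gives Tuesday.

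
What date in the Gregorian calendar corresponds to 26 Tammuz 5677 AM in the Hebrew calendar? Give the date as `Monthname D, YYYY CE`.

Julian Day Number of the source date = 2421426.
Converting JDN 2421426 to the Gregorian calendar gives 16 July 1917 CE.

July 16, 1917 CE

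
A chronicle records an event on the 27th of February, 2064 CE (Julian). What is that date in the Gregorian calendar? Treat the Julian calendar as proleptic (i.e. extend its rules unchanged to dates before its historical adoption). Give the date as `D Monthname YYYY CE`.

For dates in this range the Gregorian date is 13 days ahead of the Julian.
27 February 2064 Julian + 13 days → 11 March 2064 Gregorian.

11 March 2064 CE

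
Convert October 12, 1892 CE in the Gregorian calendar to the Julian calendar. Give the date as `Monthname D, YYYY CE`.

September 30, 1892 CE

At this point the Julian calendar is 12 days behind the Gregorian.
12 October 1892 Gregorian − 12 days → 30 September 1892 Julian.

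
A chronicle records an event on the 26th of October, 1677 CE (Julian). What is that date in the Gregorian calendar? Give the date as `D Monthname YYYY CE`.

For dates in this range the Gregorian date is 10 days ahead of the Julian.
26 October 1677 Julian + 10 days → 5 November 1677 Gregorian.

5 November 1677 CE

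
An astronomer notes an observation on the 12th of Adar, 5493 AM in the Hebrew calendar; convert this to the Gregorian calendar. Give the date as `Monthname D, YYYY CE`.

February 27, 1733 CE

Julian Day Number of the source date = 2354083.
Converting JDN 2354083 to the Gregorian calendar gives 27 February 1733 CE.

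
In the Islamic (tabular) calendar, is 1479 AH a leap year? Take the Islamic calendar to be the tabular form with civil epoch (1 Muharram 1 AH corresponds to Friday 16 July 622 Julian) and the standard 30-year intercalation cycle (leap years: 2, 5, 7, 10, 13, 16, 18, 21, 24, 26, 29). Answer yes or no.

Year 1479 AH is year 9 of its 30-year cycle; leap positions are 2, 5, 7, 10, 13, 16, 18, 21, 24, 26, 29, so it is a common year (354 days).

no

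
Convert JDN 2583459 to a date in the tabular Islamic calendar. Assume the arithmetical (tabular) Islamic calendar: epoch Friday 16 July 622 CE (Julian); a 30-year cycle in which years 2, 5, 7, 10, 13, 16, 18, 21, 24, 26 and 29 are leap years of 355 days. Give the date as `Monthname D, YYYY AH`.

The Gregorian equivalent of JDN 2583459 is 3 March 2361.
In the tabular Islamic calendar that day is Dhu al-Hijjah 24, 1792 AH.

Dhu al-Hijjah 24, 1792 AH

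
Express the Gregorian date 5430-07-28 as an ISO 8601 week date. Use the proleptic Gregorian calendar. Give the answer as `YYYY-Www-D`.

The weekday is Wednesday (ISO weekday 3).
That Wednesday belongs to ISO week 30 of ISO year 5430.

5430-W30-3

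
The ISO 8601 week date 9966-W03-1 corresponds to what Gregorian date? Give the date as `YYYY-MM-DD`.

ISO week 1 of 9966 is the week containing the first Thursday of 9966.
Week 3, day 1 (Monday) lands on 9966-01-17.

9966-01-17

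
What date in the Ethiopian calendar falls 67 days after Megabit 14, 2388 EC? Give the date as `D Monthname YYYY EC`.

21 Ginbot 2388 EC

Counting 67 days forward from JDN 2596266 reaches JDN 2596333, which is 21 Ginbot 2388 EC.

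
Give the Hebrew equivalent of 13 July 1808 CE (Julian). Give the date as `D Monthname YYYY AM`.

Both dates share Julian Day Number 2381624; in the Hebrew calendar that is 1 Av 5568 AM.

1 Av 5568 AM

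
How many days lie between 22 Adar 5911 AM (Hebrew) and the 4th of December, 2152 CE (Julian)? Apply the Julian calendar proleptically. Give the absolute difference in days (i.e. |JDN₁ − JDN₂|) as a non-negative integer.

JDN of the first date = 2506765.
JDN of the second date = 2507414.
|2507414 − 2506765| = 649.

649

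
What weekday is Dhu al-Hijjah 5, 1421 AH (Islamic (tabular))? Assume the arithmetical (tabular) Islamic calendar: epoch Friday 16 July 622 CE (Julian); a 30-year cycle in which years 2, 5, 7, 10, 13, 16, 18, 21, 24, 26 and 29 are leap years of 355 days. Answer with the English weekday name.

Thursday

In the Gregorian calendar this is 1 March 2001 (JDN 2451970).
JDN 2451970 mod 7 = 3, and JDN 0 was a Monday, so this is a Thursday.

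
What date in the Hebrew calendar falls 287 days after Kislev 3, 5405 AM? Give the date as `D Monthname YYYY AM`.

JDN of Kislev 3, 5405 AM = 2321855.
2321855 + 287 = 2322142.
JDN 2322142 in the Hebrew calendar is 24 Elul 5405 AM.

24 Elul 5405 AM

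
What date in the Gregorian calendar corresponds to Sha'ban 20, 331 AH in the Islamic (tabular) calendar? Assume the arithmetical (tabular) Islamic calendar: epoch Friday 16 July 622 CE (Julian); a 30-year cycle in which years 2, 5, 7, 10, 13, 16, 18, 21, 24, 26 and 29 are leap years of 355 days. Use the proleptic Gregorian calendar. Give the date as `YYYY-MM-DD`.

0943-05-04

Both dates share Julian Day Number 2065607; in the Gregorian calendar that is 4 May 943 CE.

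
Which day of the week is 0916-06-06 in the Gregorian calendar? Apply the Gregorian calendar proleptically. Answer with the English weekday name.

Saturday

2055779 ≡ 5 (mod 7); counting from Monday = 0 gives Saturday.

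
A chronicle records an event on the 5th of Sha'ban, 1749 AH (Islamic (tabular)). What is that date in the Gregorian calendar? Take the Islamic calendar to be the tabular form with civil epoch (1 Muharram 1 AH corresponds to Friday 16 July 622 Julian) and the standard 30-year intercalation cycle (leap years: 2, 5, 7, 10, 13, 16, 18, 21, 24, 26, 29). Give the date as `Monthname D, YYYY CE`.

Both dates share Julian Day Number 2568084; in the Gregorian calendar that is 28 January 2319 CE.

January 28, 2319 CE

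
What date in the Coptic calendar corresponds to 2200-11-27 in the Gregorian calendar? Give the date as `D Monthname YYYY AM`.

Julian Day Number of the source date = 2524924.
Converting JDN 2524924 to the Coptic calendar gives 16 Hathor 1917 AM.

16 Hathor 1917 AM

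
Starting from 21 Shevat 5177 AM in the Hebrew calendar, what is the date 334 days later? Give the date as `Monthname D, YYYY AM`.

Tevet 29, 5178 AM

Counting 334 days forward from JDN 2238655 reaches JDN 2238989, which is Tevet 29, 5178 AM.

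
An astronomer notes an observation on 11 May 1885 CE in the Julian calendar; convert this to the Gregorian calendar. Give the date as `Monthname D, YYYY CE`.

The Julian–Gregorian offset here is 12 days (Julian trailing).
11 May 1885 Julian + 12 days → 23 May 1885 Gregorian.

May 23, 1885 CE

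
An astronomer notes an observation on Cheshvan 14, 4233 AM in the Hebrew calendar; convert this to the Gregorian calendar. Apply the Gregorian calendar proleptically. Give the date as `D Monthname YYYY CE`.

2 November 472 CE

Both dates share Julian Day Number 1893761; in the Gregorian calendar that is 2 November 472 CE.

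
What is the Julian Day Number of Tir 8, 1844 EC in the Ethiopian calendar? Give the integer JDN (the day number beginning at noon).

2397504

Equivalently 16 January 1852 (Gregorian).
JDN 2451545 is 1 January 2000 CE (Gregorian); the target day is −54041 days from there, so JDN = 2397504.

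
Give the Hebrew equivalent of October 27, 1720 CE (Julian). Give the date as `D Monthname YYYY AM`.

6 Cheshvan 5481 AM

Both dates share Julian Day Number 2349588; in the Hebrew calendar that is 6 Cheshvan 5481 AM.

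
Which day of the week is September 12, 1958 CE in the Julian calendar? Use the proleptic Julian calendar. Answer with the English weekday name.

Thursday

Equivalently 25 September 1958 Gregorian, JDN 2436472.
Since JDN mod 7 = 3 (0 = Monday), the day is Thursday.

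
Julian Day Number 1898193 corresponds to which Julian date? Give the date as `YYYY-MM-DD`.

JDN 1898193 is 21 December 484 in the proleptic Gregorian calendar.
In the Julian calendar that day is 0484-12-20.

0484-12-20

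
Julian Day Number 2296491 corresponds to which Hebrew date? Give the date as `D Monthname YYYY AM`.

6 Tammuz 5335 AM

The proleptic Gregorian equivalent of JDN 2296491 is 24 June 1575.
In the Hebrew calendar that day is 6 Tammuz 5335 AM.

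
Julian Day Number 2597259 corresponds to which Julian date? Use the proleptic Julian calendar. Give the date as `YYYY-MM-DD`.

The Gregorian equivalent of JDN 2597259 is 14 December 2398.
In the Julian calendar that day is 2398-11-28.

2398-11-28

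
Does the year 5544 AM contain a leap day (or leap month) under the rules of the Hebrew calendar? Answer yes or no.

Hebrew year 5544 is year 15 of its 19-year Metonic cycle; leap years are at positions 3, 6, 8, 11, 14, 17, 19, so it is a common year (12 months).

no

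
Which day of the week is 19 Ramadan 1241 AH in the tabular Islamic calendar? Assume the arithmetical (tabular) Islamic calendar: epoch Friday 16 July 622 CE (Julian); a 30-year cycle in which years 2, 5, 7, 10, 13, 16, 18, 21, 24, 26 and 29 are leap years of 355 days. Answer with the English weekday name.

Thursday

Equivalently 27 April 1826 Gregorian, JDN 2388109.
2388109 ≡ 3 (mod 7); counting from Monday = 0 gives Thursday.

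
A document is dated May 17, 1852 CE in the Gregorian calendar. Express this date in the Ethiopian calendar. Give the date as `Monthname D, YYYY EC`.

Julian Day Number of the source date = 2397626.
Converting JDN 2397626 to the Ethiopian calendar gives 10 Ginbot 1844 EC.

Ginbot 10, 1844 EC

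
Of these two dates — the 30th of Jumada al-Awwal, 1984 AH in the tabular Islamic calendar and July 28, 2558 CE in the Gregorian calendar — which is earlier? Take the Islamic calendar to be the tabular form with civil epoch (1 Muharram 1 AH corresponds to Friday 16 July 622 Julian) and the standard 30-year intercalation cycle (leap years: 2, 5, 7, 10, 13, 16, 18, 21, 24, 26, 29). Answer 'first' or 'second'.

first

Converting both to JDN: 2651296 vs 2655559; the smaller is the first.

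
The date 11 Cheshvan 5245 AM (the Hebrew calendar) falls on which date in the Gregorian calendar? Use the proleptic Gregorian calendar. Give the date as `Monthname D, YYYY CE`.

November 8, 1484 CE

Both dates share Julian Day Number 2263392; in the Gregorian calendar that is 8 November 1484 CE.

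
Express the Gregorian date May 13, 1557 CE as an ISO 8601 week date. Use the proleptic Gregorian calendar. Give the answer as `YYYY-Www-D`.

1557-W20-1

The weekday is Monday (ISO weekday 1).
That Monday belongs to ISO week 20 of ISO year 1557.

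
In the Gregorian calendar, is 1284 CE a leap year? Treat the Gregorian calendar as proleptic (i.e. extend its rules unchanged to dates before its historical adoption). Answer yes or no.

1284 is divisible by 4 and not by 100, so it is a leap year.

yes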